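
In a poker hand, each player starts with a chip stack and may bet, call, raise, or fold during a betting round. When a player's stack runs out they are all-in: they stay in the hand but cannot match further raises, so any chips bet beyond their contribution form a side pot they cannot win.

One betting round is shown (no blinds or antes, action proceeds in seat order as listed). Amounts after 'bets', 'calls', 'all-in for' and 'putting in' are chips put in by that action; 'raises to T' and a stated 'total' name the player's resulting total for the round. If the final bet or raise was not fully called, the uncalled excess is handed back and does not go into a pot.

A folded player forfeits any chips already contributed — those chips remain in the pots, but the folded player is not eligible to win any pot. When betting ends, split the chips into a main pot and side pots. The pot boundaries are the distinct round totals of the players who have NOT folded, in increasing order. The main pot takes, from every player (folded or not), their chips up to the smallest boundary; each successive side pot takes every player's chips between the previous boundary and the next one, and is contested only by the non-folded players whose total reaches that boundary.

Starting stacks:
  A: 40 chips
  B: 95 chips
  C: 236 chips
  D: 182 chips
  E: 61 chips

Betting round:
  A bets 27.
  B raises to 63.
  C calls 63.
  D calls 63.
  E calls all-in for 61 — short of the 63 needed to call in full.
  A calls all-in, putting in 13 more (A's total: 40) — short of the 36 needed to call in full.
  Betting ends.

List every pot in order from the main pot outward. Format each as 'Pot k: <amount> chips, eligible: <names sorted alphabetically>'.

Pot 1: 200 chips, eligible: A, B, C, D, E
Pot 2: 84 chips, eligible: B, C, D, E
Pot 3: 6 chips, eligible: B, C, D

Derivation:
Contributions: A=40, B=63, C=63, D=63, E=61
Pot levels (distinct totals of non-folded players): 40, 61, 63
Layer 1-40: 40 each from A, B, C, D, E = 40*5 = 200 chips; eligible A, B, C, D, E
Layer 41-61: 21 each from B, C, D, E = 21*4 = 84 chips; eligible B, C, D, E
Layer 62-63: 2 each from B, C, D = 2*3 = 6 chips; eligible B, C, D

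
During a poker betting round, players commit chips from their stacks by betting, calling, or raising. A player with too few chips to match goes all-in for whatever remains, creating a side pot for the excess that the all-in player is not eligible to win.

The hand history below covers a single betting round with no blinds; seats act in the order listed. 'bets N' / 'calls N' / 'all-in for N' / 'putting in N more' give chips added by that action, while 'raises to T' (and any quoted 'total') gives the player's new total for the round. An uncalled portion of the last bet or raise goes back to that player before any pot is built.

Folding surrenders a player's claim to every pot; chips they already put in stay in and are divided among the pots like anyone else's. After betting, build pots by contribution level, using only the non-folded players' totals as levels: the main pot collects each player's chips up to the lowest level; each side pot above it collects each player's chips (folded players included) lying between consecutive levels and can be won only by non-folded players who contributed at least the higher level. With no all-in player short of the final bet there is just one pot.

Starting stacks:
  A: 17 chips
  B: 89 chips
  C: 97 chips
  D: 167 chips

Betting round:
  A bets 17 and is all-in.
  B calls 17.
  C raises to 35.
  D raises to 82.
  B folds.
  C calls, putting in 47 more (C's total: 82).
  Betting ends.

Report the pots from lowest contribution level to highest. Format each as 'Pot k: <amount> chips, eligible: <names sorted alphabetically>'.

Pot 1: 68 chips, eligible: A, C, D
Pot 2: 130 chips, eligible: C, D

Derivation:
Contributions: A=17, B=17, C=82, D=82
Folded: B
Pot levels (distinct totals of non-folded players): 17, 82
Layer 1-17: 17 each from A, B, C, D = 17*4 = 68 chips; eligible A, C, D
Layer 18-82: 65 each from C, D = 65*2 = 130 chips; eligible C, D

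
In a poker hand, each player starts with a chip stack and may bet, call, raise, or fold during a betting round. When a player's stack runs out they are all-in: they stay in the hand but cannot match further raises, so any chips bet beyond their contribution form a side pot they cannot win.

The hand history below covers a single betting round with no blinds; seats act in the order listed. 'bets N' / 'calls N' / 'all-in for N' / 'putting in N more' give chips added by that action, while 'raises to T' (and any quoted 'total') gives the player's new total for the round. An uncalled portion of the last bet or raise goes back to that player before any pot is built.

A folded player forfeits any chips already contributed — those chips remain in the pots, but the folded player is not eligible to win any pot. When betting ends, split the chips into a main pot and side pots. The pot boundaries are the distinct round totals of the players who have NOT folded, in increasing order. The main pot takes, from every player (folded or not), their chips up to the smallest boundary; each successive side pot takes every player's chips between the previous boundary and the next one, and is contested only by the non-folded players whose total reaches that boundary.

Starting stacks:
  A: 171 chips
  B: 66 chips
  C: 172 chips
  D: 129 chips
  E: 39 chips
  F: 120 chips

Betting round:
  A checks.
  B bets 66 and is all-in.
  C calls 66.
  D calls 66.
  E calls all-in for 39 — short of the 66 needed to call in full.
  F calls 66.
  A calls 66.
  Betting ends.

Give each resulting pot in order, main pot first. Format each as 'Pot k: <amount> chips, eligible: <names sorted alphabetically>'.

Contributions: A=66, B=66, C=66, D=66, E=39, F=66
Pot levels (distinct totals of non-folded players): 39, 66
Layer 1-39: 39 each from A, B, C, D, E, F = 39*6 = 234 chips; eligible A, B, C, D, E, F
Layer 40-66: 27 each from A, B, C, D, F = 27*5 = 135 chips; eligible A, B, C, D, F

Pot 1: 234 chips, eligible: A, B, C, D, E, F
Pot 2: 135 chips, eligible: A, B, C, D, F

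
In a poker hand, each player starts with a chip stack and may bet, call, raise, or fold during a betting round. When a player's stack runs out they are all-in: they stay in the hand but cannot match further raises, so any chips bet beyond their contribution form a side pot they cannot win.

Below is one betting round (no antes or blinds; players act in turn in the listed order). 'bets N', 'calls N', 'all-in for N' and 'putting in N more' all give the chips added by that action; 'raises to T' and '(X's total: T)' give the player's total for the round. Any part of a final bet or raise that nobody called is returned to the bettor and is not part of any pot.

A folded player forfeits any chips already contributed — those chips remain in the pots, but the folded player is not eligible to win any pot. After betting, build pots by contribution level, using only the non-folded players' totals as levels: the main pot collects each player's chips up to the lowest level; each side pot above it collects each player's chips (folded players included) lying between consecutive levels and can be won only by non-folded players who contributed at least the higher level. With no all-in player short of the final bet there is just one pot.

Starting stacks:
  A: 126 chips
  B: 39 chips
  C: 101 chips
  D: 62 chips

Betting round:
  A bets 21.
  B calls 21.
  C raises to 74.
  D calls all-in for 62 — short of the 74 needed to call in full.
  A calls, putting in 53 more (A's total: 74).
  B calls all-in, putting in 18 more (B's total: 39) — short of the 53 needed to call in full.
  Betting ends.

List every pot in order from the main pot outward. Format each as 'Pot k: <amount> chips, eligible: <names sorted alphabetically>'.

Pot 1: 156 chips, eligible: A, B, C, D
Pot 2: 69 chips, eligible: A, C, D
Pot 3: 24 chips, eligible: A, C

Derivation:
Contributions: A=74, B=39, C=74, D=62
Pot levels (distinct totals of non-folded players): 39, 62, 74
Layer 1-39: 39 each from A, B, C, D = 39*4 = 156 chips; eligible A, B, C, D
Layer 40-62: 23 each from A, C, D = 23*3 = 69 chips; eligible A, C, D
Layer 63-74: 12 each from A, C = 12*2 = 24 chips; eligible A, C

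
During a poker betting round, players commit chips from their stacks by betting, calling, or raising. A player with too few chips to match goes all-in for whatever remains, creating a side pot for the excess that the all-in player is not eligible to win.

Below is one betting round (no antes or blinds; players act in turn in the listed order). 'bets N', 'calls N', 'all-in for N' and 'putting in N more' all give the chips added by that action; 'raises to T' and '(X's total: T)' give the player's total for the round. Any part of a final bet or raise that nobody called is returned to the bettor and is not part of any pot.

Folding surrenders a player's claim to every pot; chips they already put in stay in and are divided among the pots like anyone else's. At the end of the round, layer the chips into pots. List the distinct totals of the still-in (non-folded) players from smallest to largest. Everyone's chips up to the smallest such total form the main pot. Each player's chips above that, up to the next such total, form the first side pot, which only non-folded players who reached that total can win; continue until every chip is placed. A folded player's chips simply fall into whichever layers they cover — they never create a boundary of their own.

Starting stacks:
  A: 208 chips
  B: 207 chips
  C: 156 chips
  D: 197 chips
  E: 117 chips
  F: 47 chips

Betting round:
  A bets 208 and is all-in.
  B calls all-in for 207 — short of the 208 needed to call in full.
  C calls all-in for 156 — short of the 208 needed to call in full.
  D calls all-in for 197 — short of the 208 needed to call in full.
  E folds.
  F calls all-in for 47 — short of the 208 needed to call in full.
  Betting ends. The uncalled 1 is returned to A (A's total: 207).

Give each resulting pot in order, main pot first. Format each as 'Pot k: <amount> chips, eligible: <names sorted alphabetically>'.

Pot 1: 235 chips, eligible: A, B, C, D, F
Pot 2: 436 chips, eligible: A, B, C, D
Pot 3: 123 chips, eligible: A, B, D
Pot 4: 20 chips, eligible: A, B

Derivation:
Contributions (after 1 returned to A): A=207, B=207, C=156, D=197, F=47
Folded: E
Pot levels (distinct totals of non-folded players): 47, 156, 197, 207
Layer 1-47: 47 each from A, B, C, D, F = 47*5 = 235 chips; eligible A, B, C, D, F
Layer 48-156: 109 each from A, B, C, D = 109*4 = 436 chips; eligible A, B, C, D
Layer 157-197: 41 each from A, B, D = 41*3 = 123 chips; eligible A, B, D
Layer 198-207: 10 each from A, B = 10*2 = 20 chips; eligible A, B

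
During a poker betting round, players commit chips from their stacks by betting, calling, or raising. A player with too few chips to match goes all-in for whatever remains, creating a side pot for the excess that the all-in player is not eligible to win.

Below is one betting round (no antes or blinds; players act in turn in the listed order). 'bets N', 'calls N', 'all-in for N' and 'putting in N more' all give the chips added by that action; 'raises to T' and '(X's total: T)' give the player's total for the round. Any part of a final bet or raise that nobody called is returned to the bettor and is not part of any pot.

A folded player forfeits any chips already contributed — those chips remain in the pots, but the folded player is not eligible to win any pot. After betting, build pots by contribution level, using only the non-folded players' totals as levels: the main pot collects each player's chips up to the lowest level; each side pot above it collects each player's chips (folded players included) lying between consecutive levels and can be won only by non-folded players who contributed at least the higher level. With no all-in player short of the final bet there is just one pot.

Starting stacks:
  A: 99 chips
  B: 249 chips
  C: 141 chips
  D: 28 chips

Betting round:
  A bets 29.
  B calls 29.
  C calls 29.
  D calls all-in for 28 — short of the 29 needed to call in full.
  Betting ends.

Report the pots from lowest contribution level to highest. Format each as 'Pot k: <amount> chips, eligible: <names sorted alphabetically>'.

Contributions: A=29, B=29, C=29, D=28
Pot levels (distinct totals of non-folded players): 28, 29
Layer 1-28: 28 each from A, B, C, D = 28*4 = 112 chips; eligible A, B, C, D
Layer 29-29: 1 each from A, B, C = 1*3 = 3 chips; eligible A, B, C

Pot 1: 112 chips, eligible: A, B, C, D
Pot 2: 3 chips, eligible: A, B, C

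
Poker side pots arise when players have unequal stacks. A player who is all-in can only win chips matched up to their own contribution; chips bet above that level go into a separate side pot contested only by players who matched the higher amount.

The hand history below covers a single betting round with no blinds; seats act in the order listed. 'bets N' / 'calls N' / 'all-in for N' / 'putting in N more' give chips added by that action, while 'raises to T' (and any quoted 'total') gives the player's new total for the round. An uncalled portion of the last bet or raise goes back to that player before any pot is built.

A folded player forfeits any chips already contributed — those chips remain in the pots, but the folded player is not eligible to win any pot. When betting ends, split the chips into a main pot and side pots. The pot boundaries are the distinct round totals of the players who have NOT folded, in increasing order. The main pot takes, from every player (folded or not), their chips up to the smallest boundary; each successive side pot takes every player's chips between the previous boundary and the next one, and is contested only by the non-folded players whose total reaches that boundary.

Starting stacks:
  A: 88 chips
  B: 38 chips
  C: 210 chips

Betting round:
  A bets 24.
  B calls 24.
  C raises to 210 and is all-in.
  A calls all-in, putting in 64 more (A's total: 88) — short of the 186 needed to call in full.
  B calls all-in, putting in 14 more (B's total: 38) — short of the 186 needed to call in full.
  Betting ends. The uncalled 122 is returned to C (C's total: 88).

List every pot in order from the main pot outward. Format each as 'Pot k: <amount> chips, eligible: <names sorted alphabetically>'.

Contributions (after 122 returned to C): A=88, B=38, C=88
Pot levels (distinct totals of non-folded players): 38, 88
Layer 1-38: 38 each from A, B, C = 38*3 = 114 chips; eligible A, B, C
Layer 39-88: 50 each from A, C = 50*2 = 100 chips; eligible A, C

Pot 1: 114 chips, eligible: A, B, C
Pot 2: 100 chips, eligible: A, C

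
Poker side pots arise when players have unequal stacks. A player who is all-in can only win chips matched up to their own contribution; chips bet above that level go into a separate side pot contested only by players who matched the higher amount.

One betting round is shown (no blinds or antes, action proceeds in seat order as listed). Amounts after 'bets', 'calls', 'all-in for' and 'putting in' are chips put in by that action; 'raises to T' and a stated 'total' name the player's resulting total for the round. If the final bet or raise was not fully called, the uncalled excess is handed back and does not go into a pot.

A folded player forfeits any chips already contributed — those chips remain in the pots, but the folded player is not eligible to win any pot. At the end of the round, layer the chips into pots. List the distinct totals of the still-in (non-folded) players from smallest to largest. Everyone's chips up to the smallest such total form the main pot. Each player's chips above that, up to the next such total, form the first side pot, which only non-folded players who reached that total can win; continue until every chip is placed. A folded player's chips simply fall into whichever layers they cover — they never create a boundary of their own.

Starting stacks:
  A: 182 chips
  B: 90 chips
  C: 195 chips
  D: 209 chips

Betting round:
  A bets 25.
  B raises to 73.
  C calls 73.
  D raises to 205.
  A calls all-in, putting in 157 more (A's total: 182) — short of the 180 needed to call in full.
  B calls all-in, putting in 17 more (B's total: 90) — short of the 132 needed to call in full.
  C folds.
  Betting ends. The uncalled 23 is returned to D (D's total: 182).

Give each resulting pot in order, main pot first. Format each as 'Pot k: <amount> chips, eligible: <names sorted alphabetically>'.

Pot 1: 343 chips, eligible: A, B, D
Pot 2: 184 chips, eligible: A, D

Derivation:
Contributions (after 23 returned to D): A=182, B=90, C=73, D=182
Folded: C
Pot levels (distinct totals of non-folded players): 90, 182
Layer 1-90: A 90 + B 90 + C 73 + D 90 = 343 chips; eligible A, B, D
Layer 91-182: 92 each from A, D = 92*2 = 184 chips; eligible A, D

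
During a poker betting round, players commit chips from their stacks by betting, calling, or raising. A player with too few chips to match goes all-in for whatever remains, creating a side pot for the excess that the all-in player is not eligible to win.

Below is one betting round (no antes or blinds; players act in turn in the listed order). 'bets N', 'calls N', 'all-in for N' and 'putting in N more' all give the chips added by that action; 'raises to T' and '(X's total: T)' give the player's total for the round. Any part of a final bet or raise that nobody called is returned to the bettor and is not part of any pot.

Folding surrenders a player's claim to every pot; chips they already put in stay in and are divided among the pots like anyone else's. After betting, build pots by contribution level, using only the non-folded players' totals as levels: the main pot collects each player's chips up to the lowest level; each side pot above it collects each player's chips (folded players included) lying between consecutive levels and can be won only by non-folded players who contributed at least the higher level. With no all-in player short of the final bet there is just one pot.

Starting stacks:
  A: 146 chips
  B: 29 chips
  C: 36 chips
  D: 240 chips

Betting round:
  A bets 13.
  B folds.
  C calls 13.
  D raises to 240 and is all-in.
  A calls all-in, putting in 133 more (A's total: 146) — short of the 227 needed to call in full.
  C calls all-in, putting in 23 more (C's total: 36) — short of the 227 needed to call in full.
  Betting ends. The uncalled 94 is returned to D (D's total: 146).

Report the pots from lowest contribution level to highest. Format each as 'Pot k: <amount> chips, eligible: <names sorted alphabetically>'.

Contributions (after 94 returned to D): A=146, C=36, D=146
Folded: B
Pot levels (distinct totals of non-folded players): 36, 146
Layer 1-36: 36 each from A, C, D = 36*3 = 108 chips; eligible A, C, D
Layer 37-146: 110 each from A, D = 110*2 = 220 chips; eligible A, D

Pot 1: 108 chips, eligible: A, C, D
Pot 2: 220 chips, eligible: A, D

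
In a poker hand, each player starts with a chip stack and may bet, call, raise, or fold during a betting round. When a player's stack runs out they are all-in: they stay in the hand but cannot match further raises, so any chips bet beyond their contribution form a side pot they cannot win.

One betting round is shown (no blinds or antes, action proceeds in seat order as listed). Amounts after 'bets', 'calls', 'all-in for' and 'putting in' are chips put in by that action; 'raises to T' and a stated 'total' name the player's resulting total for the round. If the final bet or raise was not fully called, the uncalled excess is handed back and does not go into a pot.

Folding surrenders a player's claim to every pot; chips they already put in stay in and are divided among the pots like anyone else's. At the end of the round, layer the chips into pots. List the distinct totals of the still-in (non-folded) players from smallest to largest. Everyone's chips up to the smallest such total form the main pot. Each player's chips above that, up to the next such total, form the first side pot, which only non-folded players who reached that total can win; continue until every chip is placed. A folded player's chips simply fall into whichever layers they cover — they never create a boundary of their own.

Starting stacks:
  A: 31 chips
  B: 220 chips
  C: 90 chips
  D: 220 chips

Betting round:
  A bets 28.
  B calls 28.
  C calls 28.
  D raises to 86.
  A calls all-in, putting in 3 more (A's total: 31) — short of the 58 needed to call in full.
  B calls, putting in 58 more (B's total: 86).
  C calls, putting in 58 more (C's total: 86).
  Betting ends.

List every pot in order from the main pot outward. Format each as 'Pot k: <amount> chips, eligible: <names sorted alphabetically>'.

Pot 1: 124 chips, eligible: A, B, C, D
Pot 2: 165 chips, eligible: B, C, D

Derivation:
Contributions: A=31, B=86, C=86, D=86
Pot levels (distinct totals of non-folded players): 31, 86
Layer 1-31: 31 each from A, B, C, D = 31*4 = 124 chips; eligible A, B, C, D
Layer 32-86: 55 each from B, C, D = 55*3 = 165 chips; eligible B, C, D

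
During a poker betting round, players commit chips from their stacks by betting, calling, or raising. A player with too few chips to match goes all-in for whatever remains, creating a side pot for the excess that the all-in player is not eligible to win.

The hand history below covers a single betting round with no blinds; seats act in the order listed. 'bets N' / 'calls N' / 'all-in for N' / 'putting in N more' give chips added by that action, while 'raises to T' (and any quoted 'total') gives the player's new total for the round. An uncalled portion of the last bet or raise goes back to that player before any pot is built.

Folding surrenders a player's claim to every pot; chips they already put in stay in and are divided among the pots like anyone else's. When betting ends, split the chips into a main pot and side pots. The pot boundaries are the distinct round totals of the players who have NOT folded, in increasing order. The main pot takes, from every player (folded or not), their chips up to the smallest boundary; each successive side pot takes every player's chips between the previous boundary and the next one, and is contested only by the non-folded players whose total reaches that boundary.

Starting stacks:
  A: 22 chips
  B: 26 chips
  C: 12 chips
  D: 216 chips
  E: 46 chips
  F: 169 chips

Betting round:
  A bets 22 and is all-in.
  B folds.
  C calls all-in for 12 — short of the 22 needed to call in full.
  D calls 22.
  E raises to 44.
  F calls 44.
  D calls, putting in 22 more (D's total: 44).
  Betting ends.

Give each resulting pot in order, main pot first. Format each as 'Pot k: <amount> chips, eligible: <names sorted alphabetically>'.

Pot 1: 60 chips, eligible: A, C, D, E, F
Pot 2: 40 chips, eligible: A, D, E, F
Pot 3: 66 chips, eligible: D, E, F

Derivation:
Contributions: A=22, C=12, D=44, E=44, F=44
Folded: B
Pot levels (distinct totals of non-folded players): 12, 22, 44
Layer 1-12: 12 each from A, C, D, E, F = 12*5 = 60 chips; eligible A, C, D, E, F
Layer 13-22: 10 each from A, D, E, F = 10*4 = 40 chips; eligible A, D, E, F
Layer 23-44: 22 each from D, E, F = 22*3 = 66 chips; eligible D, E, F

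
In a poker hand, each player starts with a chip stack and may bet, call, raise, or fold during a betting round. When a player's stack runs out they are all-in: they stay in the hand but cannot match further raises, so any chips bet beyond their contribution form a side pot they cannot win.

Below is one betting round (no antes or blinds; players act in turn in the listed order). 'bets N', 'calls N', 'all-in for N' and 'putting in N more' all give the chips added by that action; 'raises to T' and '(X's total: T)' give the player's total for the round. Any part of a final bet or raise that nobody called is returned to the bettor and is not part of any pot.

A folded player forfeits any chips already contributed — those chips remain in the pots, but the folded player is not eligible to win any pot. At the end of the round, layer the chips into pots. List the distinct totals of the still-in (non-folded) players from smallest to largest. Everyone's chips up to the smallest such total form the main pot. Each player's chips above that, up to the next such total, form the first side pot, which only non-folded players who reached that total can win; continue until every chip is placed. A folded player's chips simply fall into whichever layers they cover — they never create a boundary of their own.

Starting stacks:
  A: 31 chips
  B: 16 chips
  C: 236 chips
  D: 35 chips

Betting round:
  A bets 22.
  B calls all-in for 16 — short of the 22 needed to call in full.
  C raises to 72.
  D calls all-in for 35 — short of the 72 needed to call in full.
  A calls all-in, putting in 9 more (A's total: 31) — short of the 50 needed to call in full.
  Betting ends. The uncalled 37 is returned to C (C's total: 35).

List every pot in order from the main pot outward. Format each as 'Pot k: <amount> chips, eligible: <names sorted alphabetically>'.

Pot 1: 64 chips, eligible: A, B, C, D
Pot 2: 45 chips, eligible: A, C, D
Pot 3: 8 chips, eligible: C, D

Derivation:
Contributions (after 37 returned to C): A=31, B=16, C=35, D=35
Pot levels (distinct totals of non-folded players): 16, 31, 35
Layer 1-16: 16 each from A, B, C, D = 16*4 = 64 chips; eligible A, B, C, D
Layer 17-31: 15 each from A, C, D = 15*3 = 45 chips; eligible A, C, D
Layer 32-35: 4 each from C, D = 4*2 = 8 chips; eligible C, D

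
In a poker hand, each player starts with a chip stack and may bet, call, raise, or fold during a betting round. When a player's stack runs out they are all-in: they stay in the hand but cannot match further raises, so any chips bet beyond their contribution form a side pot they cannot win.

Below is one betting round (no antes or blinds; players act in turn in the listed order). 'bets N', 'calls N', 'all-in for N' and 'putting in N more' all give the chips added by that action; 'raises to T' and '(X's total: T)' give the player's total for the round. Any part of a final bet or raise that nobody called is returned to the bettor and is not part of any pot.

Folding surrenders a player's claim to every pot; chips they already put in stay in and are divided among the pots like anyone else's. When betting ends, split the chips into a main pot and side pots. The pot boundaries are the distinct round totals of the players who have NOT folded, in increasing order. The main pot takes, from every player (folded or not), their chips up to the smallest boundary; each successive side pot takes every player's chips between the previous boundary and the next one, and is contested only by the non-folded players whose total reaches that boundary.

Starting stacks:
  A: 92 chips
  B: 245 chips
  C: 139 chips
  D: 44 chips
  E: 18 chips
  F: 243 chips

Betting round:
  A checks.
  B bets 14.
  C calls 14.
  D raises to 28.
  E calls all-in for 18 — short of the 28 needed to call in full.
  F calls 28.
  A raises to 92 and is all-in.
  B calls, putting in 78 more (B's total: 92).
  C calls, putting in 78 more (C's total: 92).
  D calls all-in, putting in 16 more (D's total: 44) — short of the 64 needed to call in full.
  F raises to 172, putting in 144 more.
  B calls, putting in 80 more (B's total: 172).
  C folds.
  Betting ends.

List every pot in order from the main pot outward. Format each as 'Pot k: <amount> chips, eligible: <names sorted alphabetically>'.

Contributions: A=92, B=172, C=92, D=44, E=18, F=172
Folded: C
Pot levels (distinct totals of non-folded players): 18, 44, 92, 172
Layer 1-18: 18 each from A, B, C, D, E, F = 18*6 = 108 chips; eligible A, B, D, E, F
Layer 19-44: 26 each from A, B, C, D, F = 26*5 = 130 chips; eligible A, B, D, F
Layer 45-92: 48 each from A, B, C, F = 48*4 = 192 chips; eligible A, B, F
Layer 93-172: 80 each from B, F = 80*2 = 160 chips; eligible B, F

Pot 1: 108 chips, eligible: A, B, D, E, F
Pot 2: 130 chips, eligible: A, B, D, F
Pot 3: 192 chips, eligible: A, B, F
Pot 4: 160 chips, eligible: B, F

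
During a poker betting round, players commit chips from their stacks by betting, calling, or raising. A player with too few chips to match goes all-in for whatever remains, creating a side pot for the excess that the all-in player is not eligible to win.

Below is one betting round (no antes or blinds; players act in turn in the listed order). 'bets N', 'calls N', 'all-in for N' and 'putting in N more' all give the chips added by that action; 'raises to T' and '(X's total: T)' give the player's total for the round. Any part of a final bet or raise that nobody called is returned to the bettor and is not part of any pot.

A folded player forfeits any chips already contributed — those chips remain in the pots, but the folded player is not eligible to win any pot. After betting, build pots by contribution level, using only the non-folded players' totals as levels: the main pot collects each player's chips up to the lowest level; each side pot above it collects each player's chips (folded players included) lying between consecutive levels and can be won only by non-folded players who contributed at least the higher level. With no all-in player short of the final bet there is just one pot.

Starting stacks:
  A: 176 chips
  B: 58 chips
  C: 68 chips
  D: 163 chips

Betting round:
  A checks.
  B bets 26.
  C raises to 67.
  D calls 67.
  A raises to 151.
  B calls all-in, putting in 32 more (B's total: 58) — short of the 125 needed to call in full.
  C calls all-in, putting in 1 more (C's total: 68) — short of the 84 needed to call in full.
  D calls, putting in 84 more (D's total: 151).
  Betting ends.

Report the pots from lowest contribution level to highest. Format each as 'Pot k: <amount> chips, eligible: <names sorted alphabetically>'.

Pot 1: 232 chips, eligible: A, B, C, D
Pot 2: 30 chips, eligible: A, C, D
Pot 3: 166 chips, eligible: A, D

Derivation:
Contributions: A=151, B=58, C=68, D=151
Pot levels (distinct totals of non-folded players): 58, 68, 151
Layer 1-58: 58 each from A, B, C, D = 58*4 = 232 chips; eligible A, B, C, D
Layer 59-68: 10 each from A, C, D = 10*3 = 30 chips; eligible A, C, D
Layer 69-151: 83 each from A, D = 83*2 = 166 chips; eligible A, D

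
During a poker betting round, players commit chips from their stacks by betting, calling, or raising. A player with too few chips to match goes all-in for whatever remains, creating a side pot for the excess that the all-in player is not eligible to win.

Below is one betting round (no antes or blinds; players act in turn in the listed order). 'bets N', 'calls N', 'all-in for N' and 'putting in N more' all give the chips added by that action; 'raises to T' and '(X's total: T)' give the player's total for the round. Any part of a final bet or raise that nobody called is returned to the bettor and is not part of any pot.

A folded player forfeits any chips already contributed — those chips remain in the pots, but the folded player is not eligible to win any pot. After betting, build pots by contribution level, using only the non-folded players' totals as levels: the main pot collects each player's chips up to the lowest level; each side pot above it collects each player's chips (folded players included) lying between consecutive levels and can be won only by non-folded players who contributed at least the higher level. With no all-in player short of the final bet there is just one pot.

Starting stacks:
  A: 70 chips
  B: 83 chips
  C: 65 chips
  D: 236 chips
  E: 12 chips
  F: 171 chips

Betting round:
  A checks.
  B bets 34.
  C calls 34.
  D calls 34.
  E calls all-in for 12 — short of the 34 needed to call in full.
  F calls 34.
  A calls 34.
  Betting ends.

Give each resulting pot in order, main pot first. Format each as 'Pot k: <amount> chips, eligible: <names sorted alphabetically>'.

Contributions: A=34, B=34, C=34, D=34, E=12, F=34
Pot levels (distinct totals of non-folded players): 12, 34
Layer 1-12: 12 each from A, B, C, D, E, F = 12*6 = 72 chips; eligible A, B, C, D, E, F
Layer 13-34: 22 each from A, B, C, D, F = 22*5 = 110 chips; eligible A, B, C, D, F

Pot 1: 72 chips, eligible: A, B, C, D, E, F
Pot 2: 110 chips, eligible: A, B, C, D, F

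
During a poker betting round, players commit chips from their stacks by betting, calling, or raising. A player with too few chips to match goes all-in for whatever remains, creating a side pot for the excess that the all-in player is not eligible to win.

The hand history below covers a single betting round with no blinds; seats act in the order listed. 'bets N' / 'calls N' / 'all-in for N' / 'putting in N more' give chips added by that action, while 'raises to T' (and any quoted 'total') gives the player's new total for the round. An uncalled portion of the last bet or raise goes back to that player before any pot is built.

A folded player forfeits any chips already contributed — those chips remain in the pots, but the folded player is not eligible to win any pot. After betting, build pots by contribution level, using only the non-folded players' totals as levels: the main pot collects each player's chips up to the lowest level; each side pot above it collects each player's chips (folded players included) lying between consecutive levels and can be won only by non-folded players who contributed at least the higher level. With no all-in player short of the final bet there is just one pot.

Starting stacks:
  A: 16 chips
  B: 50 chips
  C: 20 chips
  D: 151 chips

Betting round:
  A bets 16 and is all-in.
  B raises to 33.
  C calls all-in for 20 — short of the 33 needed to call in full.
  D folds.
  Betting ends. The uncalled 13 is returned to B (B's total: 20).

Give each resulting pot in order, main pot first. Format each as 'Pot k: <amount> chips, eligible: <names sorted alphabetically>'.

Contributions (after 13 returned to B): A=16, B=20, C=20
Folded: D
Pot levels (distinct totals of non-folded players): 16, 20
Layer 1-16: 16 each from A, B, C = 16*3 = 48 chips; eligible A, B, C
Layer 17-20: 4 each from B, C = 4*2 = 8 chips; eligible B, C

Pot 1: 48 chips, eligible: A, B, C
Pot 2: 8 chips, eligible: B, C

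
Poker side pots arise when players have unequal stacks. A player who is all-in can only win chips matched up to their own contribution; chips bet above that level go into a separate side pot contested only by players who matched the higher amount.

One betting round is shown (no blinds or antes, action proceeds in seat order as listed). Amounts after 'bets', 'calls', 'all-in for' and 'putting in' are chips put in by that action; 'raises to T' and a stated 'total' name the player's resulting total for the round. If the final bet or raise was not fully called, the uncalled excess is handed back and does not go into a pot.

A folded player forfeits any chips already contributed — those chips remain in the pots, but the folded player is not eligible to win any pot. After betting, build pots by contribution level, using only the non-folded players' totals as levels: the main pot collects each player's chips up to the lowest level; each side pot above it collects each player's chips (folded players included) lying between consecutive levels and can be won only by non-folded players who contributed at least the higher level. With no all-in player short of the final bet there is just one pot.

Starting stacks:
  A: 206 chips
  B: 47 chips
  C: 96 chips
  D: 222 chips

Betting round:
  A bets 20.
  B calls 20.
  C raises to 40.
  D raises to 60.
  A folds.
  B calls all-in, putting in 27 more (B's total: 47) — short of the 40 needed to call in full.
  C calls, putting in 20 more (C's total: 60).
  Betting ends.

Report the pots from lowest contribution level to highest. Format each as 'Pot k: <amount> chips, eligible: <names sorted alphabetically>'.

Contributions: A=20, B=47, C=60, D=60
Folded: A
Pot levels (distinct totals of non-folded players): 47, 60
Layer 1-47: A 20 + B 47 + C 47 + D 47 = 161 chips; eligible B, C, D
Layer 48-60: 13 each from C, D = 13*2 = 26 chips; eligible C, D

Pot 1: 161 chips, eligible: B, C, D
Pot 2: 26 chips, eligible: C, D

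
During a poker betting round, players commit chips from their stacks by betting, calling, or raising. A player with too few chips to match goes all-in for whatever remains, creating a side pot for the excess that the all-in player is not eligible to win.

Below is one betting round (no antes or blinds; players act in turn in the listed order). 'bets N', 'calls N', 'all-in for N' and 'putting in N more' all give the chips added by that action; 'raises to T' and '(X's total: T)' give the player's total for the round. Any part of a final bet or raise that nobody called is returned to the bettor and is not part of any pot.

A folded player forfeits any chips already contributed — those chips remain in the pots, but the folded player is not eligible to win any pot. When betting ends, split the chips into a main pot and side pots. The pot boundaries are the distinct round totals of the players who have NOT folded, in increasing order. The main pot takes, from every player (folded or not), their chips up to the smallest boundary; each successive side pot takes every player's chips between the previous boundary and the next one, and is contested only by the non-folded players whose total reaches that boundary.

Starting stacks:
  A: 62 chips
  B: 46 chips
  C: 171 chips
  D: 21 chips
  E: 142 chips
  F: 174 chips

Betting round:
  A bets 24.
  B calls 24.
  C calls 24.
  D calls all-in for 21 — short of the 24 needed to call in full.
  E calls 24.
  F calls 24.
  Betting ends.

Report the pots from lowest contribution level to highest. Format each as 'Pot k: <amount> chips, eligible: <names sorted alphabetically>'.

Pot 1: 126 chips, eligible: A, B, C, D, E, F
Pot 2: 15 chips, eligible: A, B, C, E, F

Derivation:
Contributions: A=24, B=24, C=24, D=21, E=24, F=24
Pot levels (distinct totals of non-folded players): 21, 24
Layer 1-21: 21 each from A, B, C, D, E, F = 21*6 = 126 chips; eligible A, B, C, D, E, F
Layer 22-24: 3 each from A, B, C, E, F = 3*5 = 15 chips; eligible A, B, C, E, F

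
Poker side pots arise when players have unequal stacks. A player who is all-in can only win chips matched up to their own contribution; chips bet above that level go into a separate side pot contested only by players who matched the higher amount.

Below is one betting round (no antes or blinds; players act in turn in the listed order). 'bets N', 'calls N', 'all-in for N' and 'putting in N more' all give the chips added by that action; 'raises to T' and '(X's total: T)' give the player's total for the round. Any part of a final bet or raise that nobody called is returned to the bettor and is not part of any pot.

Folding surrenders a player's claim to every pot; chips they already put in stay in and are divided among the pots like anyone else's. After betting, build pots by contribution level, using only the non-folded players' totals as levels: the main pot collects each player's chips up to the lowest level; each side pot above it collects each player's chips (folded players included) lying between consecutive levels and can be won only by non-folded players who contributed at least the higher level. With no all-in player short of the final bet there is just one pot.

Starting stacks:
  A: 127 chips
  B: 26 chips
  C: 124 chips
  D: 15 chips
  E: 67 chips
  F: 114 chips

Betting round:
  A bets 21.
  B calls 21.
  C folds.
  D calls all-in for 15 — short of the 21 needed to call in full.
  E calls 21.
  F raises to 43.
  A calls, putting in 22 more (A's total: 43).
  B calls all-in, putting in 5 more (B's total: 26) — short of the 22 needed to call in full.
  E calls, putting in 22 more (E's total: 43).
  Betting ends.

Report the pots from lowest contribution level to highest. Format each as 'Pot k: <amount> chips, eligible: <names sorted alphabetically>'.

Pot 1: 75 chips, eligible: A, B, D, E, F
Pot 2: 44 chips, eligible: A, B, E, F
Pot 3: 51 chips, eligible: A, E, F

Derivation:
Contributions: A=43, B=26, D=15, E=43, F=43
Folded: C
Pot levels (distinct totals of non-folded players): 15, 26, 43
Layer 1-15: 15 each from A, B, D, E, F = 15*5 = 75 chips; eligible A, B, D, E, F
Layer 16-26: 11 each from A, B, E, F = 11*4 = 44 chips; eligible A, B, E, F
Layer 27-43: 17 each from A, E, F = 17*3 = 51 chips; eligible A, E, F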